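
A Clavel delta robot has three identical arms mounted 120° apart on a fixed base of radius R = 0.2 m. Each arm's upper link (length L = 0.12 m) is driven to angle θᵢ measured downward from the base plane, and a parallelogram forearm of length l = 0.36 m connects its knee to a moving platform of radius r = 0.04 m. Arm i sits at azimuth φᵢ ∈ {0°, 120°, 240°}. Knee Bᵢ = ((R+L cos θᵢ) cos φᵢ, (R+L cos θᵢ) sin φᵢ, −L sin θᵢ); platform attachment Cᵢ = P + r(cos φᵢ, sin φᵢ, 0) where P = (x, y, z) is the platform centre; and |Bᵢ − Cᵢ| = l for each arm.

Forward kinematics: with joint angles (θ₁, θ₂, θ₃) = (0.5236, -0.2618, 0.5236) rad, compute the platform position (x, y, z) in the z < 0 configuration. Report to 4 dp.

(-0.0312, 0.0541, -0.2589)

centre 1 = (0.2639·cos0.0°, 0.2639·sin0.0°, -0.0600) = (0.2639, 0.0000, -0.0600)
centre 2 = (0.2759·cos120.0°, 0.2759·sin120.0°, 0.0311) = (-0.1380, 0.2389, 0.0311)
φ3=240.0°: virtual centre (-0.1320, -0.2286, -0.0600), radius l
eliminate P² terms by subtracting sphere 1 from 2 and 3
plane₁₂: -0.8038x+0.4779y+0.1821z = 0.0038
det = 0.7458;  x = -0.0024+0.1116z,  y = 0.0041+-0.1933z
sphere 1 gives Az²+Bz+C=0 with A=1.0498, B=0.0590, C=-0.0551;  B²−4AC=0.2348;  roots -0.2589, 0.2027;  negative root z = -0.2589
x = -0.0312, y = 0.0541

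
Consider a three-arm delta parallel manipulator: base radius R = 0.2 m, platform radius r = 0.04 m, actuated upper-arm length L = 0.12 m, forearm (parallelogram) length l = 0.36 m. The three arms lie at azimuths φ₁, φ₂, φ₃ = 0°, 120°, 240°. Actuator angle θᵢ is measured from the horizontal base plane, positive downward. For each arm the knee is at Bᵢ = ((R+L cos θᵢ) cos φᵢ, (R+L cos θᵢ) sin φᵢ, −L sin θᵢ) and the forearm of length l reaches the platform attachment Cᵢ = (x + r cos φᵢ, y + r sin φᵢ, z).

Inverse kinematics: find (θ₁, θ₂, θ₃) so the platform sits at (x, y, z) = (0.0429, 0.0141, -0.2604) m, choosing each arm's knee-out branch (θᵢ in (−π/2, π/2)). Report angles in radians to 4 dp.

θ₁ = -0.0879, θ₂ = 0.3490, θ₃ = 0.5239

rotate P by −φ1: (0.0429, 0.0141, -0.2604)
  e−x'=0.1171;  (l²−L²−(e−x')²−y'²−z²)/2L = 0.1395
  γ=atan2(-0.2604,0.1171)=-1.1482;  ψ=arccos(0.4886)=1.0603;  θ1=γ+ψ≈-0.0879
rotate P by −φ2: (-0.0092, -0.0442, -0.2604)
  A cos θ + B sin θ = C:  0.1692·cos θ + -0.2604·sin θ = 0.0700
  √(A²+B²)=0.3106;  θ2 = -0.9945+1.3435 ≈ 0.3490
arm 3 (φ=240.0°): x'=-0.0337, y'=0.0301
  A cos θ + B sin θ = C:  0.1937·cos θ + -0.2604·sin θ = 0.0374
  √(A²+B²)=0.3245;  θ3 = -0.9313+1.4552 ≈ 0.5239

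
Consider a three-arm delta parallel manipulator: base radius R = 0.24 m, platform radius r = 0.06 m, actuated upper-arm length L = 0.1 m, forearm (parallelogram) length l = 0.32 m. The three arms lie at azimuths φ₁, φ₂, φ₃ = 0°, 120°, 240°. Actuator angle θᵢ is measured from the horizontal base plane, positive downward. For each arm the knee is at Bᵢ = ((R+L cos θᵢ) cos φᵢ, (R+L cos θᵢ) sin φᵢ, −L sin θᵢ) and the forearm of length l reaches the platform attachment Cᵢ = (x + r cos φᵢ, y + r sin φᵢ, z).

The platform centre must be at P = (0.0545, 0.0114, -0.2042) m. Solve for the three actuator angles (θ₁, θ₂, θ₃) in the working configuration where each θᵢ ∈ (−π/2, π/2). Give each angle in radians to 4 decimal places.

arm 1 (φ=0.0°): x'=0.0545, y'=0.0114
  A=0.1255, B=-0.2042, C=(l²−L²−A²−y'²−z²)/(2L)=0.1741
  θ1 = atan2(B,A) + arccos(C/0.2397) = -0.2620
arm 2 (φ=120.0°): x'=-0.0174, y'=-0.0529
  e−x'=0.1974;  (l²−L²−(e−x')²−y'²−z²)/2L = 0.0447
  γ=atan2(-0.2042,0.1974)=-0.8024;  ψ=arccos(0.1575)=1.4126;  θ2=γ+ψ≈0.6102
rotate P by −φ3: (-0.0371, 0.0415, -0.2042)
  e−x'=0.2171;  (l²−L²−(e−x')²−y'²−z²)/2L = 0.0092
  γ=atan2(-0.2042,0.2171)=-0.7547;  ψ=arccos(0.0308)=1.5400;  θ3=γ+ψ≈0.7852

θ₁ = -0.2620, θ₂ = 0.6102, θ₃ = 0.7852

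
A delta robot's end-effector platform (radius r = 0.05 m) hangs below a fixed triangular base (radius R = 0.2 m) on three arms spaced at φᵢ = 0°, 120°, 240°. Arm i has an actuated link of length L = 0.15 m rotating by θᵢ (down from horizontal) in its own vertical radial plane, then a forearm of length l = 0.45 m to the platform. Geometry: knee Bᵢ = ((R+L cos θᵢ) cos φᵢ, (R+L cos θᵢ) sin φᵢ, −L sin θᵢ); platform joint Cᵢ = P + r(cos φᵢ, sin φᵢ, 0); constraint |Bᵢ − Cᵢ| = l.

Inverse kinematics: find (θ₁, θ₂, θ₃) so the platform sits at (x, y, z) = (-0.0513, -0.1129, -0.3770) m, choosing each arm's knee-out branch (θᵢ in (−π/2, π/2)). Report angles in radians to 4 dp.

θ₁ = 0.6108, θ₂ = 0.6981, θ₃ = -0.2622

rotate P by −φ1: (-0.0513, -0.1129, -0.3770)
  A cos θ + B sin θ = C:  0.2013·cos θ + -0.3770·sin θ = -0.0513
  √(A²+B²)=0.4274;  θ1 = -1.0804+1.6912 ≈ 0.6108
arm 2 (φ=120.0°): x'=-0.0721, y'=0.1009
  A cos θ + B sin θ = C:  0.2221·cos θ + -0.3770·sin θ = -0.0721
  γ=atan2(-0.3770,0.2221)=-1.0384;  ψ=arccos(-0.1649)=1.7364;  θ2=γ+ψ≈0.6981
rotate P by −φ3: (0.1234, 0.0120, -0.3770)
  e−x'=0.0266;  (l²−L²−(e−x')²−y'²−z²)/2L = 0.1234
  √(A²+B²)=0.3779;  θ3 = -1.5004+1.2382 ≈ -0.2622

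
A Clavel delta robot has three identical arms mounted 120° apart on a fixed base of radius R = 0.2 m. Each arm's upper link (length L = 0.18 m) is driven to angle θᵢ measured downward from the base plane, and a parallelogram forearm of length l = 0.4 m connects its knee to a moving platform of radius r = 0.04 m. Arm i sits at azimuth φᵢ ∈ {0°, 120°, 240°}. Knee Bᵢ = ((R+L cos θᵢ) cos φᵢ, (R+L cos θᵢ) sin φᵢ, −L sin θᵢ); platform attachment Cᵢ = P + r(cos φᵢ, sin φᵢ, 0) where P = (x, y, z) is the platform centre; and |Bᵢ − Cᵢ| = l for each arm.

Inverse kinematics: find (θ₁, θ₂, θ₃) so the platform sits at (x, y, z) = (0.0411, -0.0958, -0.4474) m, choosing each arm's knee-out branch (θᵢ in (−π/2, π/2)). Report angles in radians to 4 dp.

arm 1 (φ=0.0°): x'=0.0411, y'=-0.0958
  e−x'=0.1189;  (l²−L²−(e−x')²−y'²−z²)/2L = -0.2663
  θ1 = atan2(B,A) + arccos(C/0.4629) = 0.8728
φ2=120.0° → target in arm frame (-0.1035, 0.0123)
  A cos θ + B sin θ = C:  0.2635·cos θ + -0.4474·sin θ = -0.3949
  γ=atan2(-0.4474,0.2635)=-1.0385;  ψ=arccos(-0.7605)=2.4349;  θ2=γ+ψ≈1.3964
rotate P by −φ3: (0.0624, 0.0835, -0.4474)
  e−x'=0.0976;  (l²−L²−(e−x')²−y'²−z²)/2L = -0.2474
  θ3 = atan2(B,A) + arccos(C/0.4579) = 0.7855

θ₁ = 0.8728, θ₂ = 1.3964, θ₃ = 0.7855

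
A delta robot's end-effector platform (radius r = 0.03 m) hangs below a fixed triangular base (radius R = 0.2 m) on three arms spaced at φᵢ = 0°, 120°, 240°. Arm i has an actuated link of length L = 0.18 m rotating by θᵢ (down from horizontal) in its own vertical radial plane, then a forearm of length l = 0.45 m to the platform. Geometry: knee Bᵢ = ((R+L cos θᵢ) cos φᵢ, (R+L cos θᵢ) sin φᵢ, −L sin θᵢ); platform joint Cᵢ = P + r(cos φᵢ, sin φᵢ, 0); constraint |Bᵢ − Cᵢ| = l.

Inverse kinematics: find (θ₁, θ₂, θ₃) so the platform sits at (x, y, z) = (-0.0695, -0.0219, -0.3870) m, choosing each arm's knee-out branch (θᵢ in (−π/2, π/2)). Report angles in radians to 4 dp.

θ₁ = 0.7852, θ₂ = 0.4360, θ₃ = 0.2617

arm 1 (φ=0.0°): x'=-0.0695, y'=-0.0219
  A=0.2395, B=-0.3870, C=(l²−L²−A²−y'²−z²)/(2L)=-0.1042
  γ=atan2(-0.3870,0.2395)=-1.0166;  ψ=arccos(-0.2289)=1.8018;  θ1=γ+ψ≈0.7852
φ2=120.0° → target in arm frame (0.0158, 0.0711)
  A=0.1542, B=-0.3870, C=(l²−L²−A²−y'²−z²)/(2L)=-0.0236
  θ2 = atan2(B,A) + arccos(C/0.4166) = 0.4360
rotate P by −φ3: (0.0537, -0.0492, -0.3870)
  A=0.1163, B=-0.3870, C=(l²−L²−A²−y'²−z²)/(2L)=0.0122
  γ=atan2(-0.3870,0.1163)=-1.2789;  ψ=arccos(0.0301)=1.5407;  θ3=γ+ψ≈0.2617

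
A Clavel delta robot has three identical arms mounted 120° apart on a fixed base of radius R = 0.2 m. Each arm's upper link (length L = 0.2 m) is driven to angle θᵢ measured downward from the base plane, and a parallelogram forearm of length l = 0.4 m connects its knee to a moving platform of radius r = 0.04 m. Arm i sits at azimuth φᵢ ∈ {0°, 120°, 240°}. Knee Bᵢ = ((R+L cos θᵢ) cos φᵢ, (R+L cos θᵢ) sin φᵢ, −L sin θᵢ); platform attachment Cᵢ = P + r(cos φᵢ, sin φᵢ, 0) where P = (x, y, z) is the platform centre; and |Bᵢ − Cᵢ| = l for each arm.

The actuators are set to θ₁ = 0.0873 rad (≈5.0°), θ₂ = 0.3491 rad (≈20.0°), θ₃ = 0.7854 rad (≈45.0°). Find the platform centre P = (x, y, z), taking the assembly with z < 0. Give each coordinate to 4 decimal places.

arm 1 at φ=0.0°: ρ1 = 0.3592;  S1 = (0.3592, 0.0000, -0.0174)
arm 2 at φ=120.0°: ρ2 = 0.3479;  S2 = (-0.1740, 0.3013, -0.0684)
S3 = (0.3014·cos240.0°, 0.3014·sin240.0°, -0.1414) = (-0.1507, -0.2610, -0.1414)
eliminate P² terms by subtracting sphere 1 from 2 and 3
linear system: -1.0664x+0.6026y = -0.0036−-0.1019z; -1.0199x+-0.5221y = -0.0185−-0.2480z
det = 1.1714;  x = 0.0111+-0.1730z,  y = 0.0137+-0.1370z
into |P−S₁|² = l²: 1.0487z² + 0.1516z + -0.0383 = 0;  Δ = 0.1838;  z = -0.2767 or 0.1321 → z<0 root = -0.2767
x = 0.0590, y = 0.0516

(0.0590, 0.0516, -0.2767)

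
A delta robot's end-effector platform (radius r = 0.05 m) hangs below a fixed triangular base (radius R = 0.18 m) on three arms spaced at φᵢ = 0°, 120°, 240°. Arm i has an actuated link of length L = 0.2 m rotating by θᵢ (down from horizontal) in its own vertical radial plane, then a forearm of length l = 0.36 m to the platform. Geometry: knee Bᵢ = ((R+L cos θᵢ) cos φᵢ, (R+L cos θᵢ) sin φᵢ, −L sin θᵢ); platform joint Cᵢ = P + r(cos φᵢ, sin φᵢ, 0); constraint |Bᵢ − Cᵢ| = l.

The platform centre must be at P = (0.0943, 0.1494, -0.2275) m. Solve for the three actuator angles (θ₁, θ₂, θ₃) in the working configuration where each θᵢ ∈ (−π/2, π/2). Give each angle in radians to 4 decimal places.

θ₁ = 0.0003, θ₂ = 0.0872, θ₃ = 1.3090

φ1=0.0° → target in arm frame (0.0943, 0.1494)
  A=0.0357, B=-0.2275, C=(l²−L²−A²−y'²−z²)/(2L)=0.0356
  √(A²+B²)=0.2303;  θ1 = -1.4151+1.4155 ≈ 0.0003
arm 2 (φ=120.0°): x'=0.0822, y'=-0.1564
  e−x'=0.0478;  (l²−L²−(e−x')²−y'²−z²)/2L = 0.0278
  γ=atan2(-0.2275,0.0478)=-1.3638;  ψ=arccos(0.1195)=1.4510;  θ2=γ+ψ≈0.0872
rotate P by −φ3: (-0.1765, 0.0070, -0.2275)
  A=0.3065, B=-0.2275, C=(l²−L²−A²−y'²−z²)/(2L)=-0.1404
  θ3 = atan2(B,A) + arccos(C/0.3817) = 1.3090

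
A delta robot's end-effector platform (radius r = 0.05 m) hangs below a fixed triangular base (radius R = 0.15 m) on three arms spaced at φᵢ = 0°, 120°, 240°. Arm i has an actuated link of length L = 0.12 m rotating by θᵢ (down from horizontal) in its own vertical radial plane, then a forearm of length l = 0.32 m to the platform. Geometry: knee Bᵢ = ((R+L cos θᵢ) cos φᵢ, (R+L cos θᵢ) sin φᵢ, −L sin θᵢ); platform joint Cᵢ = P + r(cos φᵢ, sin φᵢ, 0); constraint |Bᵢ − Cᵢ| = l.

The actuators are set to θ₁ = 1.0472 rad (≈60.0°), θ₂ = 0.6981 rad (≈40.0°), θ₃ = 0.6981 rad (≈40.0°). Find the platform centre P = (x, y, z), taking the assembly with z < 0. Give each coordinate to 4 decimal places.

(-0.0487, 0.0000, -0.3465)

φ1=0.0°: virtual centre (0.1600, 0.0000, -0.1039), radius l
φ2=120.0°: virtual centre (-0.0960, 0.1662, -0.0771), radius l
φ3=240.0°: virtual centre (-0.0960, -0.1662, -0.0771), radius l
eliminate P² terms by subtracting sphere 1 from 2 and 3
[-0.5119 0.3324 0.0536]·P = 0.0064;  [-0.5119 -0.3324 0.0536]·P = 0.0064
Cramer: x(z) = -0.0125+0.1047z;  y(z) = 0.0000-0.0000z
sphere 1 gives Az²+Bz+C=0 with A=1.0110, B=0.1717, C=-0.0619;  B²−4AC=0.2796;  roots -0.3465, 0.1766;  negative root z = -0.3465
x = -0.0487, y = 0.0000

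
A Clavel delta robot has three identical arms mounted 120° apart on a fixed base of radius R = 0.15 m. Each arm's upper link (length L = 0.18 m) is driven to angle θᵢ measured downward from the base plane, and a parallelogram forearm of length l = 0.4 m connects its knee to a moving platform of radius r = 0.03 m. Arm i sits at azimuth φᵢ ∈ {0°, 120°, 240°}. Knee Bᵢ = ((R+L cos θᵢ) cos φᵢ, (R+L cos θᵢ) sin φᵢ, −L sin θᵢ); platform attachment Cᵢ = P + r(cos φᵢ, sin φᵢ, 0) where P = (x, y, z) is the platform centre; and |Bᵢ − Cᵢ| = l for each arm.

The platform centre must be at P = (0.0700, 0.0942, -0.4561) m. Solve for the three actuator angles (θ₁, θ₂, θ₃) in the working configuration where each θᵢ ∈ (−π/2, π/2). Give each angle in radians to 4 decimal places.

θ₁ = 0.6985, θ₂ = 0.7855, θ₃ = 1.3092

rotate P by −φ1: (0.0700, 0.0942, -0.4561)
  e−x'=0.0500;  (l²−L²−(e−x')²−y'²−z²)/2L = -0.2550
  γ=atan2(-0.4561,0.0500)=-1.4616;  ψ=arccos(-0.5558)=2.1601;  θ1=γ+ψ≈0.6985
φ2=120.0° → target in arm frame (0.0466, -0.1077)
  e−x'=0.0734;  (l²−L²−(e−x')²−y'²−z²)/2L = -0.2706
  γ=atan2(-0.4561,0.0734)=-1.4112;  ψ=arccos(-0.5858)=2.1966;  θ2=γ+ψ≈0.7855
rotate P by −φ3: (-0.1166, 0.0135, -0.4561)
  A cos θ + B sin θ = C:  0.2366·cos θ + -0.4561·sin θ = -0.3794
  γ=atan2(-0.4561,0.2366)=-1.0923;  ψ=arccos(-0.7384)=2.4015;  θ3=γ+ψ≈1.3092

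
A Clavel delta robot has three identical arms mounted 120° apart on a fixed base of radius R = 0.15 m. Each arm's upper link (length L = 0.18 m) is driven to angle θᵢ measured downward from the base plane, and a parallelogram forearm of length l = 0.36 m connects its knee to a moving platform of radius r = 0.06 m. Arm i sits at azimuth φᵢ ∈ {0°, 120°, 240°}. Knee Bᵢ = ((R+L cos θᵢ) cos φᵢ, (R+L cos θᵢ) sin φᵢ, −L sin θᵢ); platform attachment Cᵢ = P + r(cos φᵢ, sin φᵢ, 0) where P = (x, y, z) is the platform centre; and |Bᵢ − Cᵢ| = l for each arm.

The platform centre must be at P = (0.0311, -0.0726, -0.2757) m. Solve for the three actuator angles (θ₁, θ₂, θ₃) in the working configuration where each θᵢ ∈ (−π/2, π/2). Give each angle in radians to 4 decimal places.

φ1=0.0° → target in arm frame (0.0311, -0.0726)
  A=0.0589, B=-0.2757, C=(l²−L²−A²−y'²−z²)/(2L)=0.0346
  γ=atan2(-0.2757,0.0589)=-1.3603;  ψ=arccos(0.1227)=1.4478;  θ1=γ+ψ≈0.0875
φ2=120.0° → target in arm frame (-0.0784, 0.0094)
  A=0.1684, B=-0.2757, C=(l²−L²−A²−y'²−z²)/(2L)=-0.0202
  √(A²+B²)=0.3231;  θ2 = -1.0224+1.6333 ≈ 0.6109
rotate P by −φ3: (0.0473, 0.0632, -0.2757)
  A cos θ + B sin θ = C:  0.0427·cos θ + -0.2757·sin θ = 0.0427
  √(A²+B²)=0.2790;  θ3 = -1.4172+1.4172 ≈ -0.0001

θ₁ = 0.0875, θ₂ = 0.6109, θ₃ = -0.0001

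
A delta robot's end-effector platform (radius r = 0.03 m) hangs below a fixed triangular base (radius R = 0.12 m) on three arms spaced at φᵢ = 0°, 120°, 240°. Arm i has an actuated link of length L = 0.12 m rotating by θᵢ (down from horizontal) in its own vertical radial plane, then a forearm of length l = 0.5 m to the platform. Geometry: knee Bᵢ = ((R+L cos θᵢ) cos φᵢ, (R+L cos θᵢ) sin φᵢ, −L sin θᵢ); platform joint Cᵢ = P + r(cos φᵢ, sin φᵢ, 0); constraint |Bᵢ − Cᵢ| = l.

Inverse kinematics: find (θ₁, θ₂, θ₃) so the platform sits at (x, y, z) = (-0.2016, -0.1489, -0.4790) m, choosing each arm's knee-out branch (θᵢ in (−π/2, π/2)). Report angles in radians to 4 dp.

arm 1 (φ=0.0°): x'=-0.2016, y'=-0.1489
  A cos θ + B sin θ = C:  0.2916·cos θ + -0.4790·sin θ = -0.4210
  √(A²+B²)=0.5608;  θ1 = -1.0240+2.4200 ≈ 1.3961
arm 2 (φ=120.0°): x'=-0.0282, y'=0.2490
  e−x'=0.1182;  (l²−L²−(e−x')²−y'²−z²)/2L = -0.2909
  γ=atan2(-0.4790,0.1182)=-1.3290;  ψ=arccos(-0.5897)=2.2015;  θ2=γ+ψ≈0.8725
arm 3 (φ=240.0°): x'=0.2298, y'=-0.1001
  A cos θ + B sin θ = C:  -0.1398·cos θ + -0.4790·sin θ = -0.0975
  θ3 = atan2(B,A) + arccos(C/0.4990) = -0.0872

θ₁ = 1.3961, θ₂ = 0.8725, θ₃ = -0.0872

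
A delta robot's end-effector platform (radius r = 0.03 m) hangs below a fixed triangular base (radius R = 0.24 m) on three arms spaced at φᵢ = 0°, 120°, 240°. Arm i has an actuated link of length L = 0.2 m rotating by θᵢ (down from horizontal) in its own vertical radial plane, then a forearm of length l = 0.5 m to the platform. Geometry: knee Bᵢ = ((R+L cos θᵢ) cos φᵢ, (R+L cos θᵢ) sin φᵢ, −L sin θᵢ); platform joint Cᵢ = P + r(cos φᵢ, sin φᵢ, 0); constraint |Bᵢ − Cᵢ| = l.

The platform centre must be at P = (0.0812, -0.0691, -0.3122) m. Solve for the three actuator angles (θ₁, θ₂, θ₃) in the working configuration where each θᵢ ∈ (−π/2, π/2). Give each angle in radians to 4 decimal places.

θ₁ = -0.3495, θ₂ = 0.6980, θ₃ = 0.0871

rotate P by −φ1: (0.0812, -0.0691, -0.3122)
  A cos θ + B sin θ = C:  0.1288·cos θ + -0.3122·sin θ = 0.2279
  γ=atan2(-0.3122,0.1288)=-1.1795;  ψ=arccos(0.6749)=0.8300;  θ1=γ+ψ≈-0.3495
arm 2 (φ=120.0°): x'=-0.1004, y'=-0.0358
  A cos θ + B sin θ = C:  0.3104·cos θ + -0.3122·sin θ = 0.0372
  γ=atan2(-0.3122,0.3104)=-0.7882;  ψ=arccos(0.0845)=1.4862;  θ2=γ+ψ≈0.6980
φ3=240.0° → target in arm frame (0.0192, 0.1049)
  A cos θ + B sin θ = C:  0.1908·cos θ + -0.3122·sin θ = 0.1629
  √(A²+B²)=0.3659;  θ3 = -1.0223+1.1095 ≈ 0.0871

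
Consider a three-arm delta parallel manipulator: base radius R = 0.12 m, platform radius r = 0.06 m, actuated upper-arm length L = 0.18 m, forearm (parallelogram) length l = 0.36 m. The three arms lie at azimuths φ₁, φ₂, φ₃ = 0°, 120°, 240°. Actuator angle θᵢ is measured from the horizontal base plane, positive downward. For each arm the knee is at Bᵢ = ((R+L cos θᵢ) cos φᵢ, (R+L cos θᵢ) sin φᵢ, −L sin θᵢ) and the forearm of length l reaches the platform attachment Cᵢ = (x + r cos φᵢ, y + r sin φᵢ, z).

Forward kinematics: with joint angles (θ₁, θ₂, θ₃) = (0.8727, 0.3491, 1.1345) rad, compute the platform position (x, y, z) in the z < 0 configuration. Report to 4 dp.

S1 = (0.1757·cos0.0°, 0.1757·sin0.0°, -0.1379) = (0.1757, 0.0000, -0.1379)
φ2=120.0°: virtual centre (-0.1146, 0.1984, -0.0616), radius l
S3 = (0.1361·cos240.0°, 0.1361·sin240.0°, -0.1631) = (-0.0680, -0.1178, -0.1631)
subtract pairs → two planes through P
plane₁₂: -0.5805x+0.3969y+0.1526z = 0.0064
Cramer: x(z) = 0.0011+0.0482z;  y(z) = 0.0178-0.3140z
quadratic in z: (1.1009)z²+(0.2477)z+(-0.0798)=0, √Δ=0.6425 → z ∈ {-0.4043, 0.1793}; z = -0.4043 (taking z<0)
x = -0.0184, y = 0.1448

(-0.0184, 0.1448, -0.4043)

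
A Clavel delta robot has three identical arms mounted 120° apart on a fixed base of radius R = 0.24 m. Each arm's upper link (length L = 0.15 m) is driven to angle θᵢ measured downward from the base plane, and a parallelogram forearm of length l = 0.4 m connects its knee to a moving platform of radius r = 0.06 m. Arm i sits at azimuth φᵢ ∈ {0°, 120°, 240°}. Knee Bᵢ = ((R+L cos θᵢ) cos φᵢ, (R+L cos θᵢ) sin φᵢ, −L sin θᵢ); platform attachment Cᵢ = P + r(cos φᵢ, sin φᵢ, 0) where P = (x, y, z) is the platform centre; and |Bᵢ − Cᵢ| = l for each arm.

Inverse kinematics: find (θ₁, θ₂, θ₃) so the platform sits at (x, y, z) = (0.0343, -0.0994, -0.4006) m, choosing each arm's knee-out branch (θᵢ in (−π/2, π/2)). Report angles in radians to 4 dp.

θ₁ = 0.7855, θ₂ = 1.3963, θ₃ = 0.6107

φ1=0.0° → target in arm frame (0.0343, -0.0994)
  e−x'=0.1457;  (l²−L²−(e−x')²−y'²−z²)/2L = -0.1803
  √(A²+B²)=0.4263;  θ1 = -1.2220+2.0075 ≈ 0.7855
rotate P by −φ2: (-0.1032, 0.0200, -0.4006)
  A cos θ + B sin θ = C:  0.2832·cos θ + -0.4006·sin θ = -0.3453
  γ=atan2(-0.4006,0.2832)=-0.9554;  ψ=arccos(-0.7039)=2.3517;  θ2=γ+ψ≈1.3963
φ3=240.0° → target in arm frame (0.0689, 0.0794)
  e−x'=0.1111;  (l²−L²−(e−x')²−y'²−z²)/2L = -0.1387
  √(A²+B²)=0.4157;  θ3 = -1.3003+1.9111 ≈ 0.6107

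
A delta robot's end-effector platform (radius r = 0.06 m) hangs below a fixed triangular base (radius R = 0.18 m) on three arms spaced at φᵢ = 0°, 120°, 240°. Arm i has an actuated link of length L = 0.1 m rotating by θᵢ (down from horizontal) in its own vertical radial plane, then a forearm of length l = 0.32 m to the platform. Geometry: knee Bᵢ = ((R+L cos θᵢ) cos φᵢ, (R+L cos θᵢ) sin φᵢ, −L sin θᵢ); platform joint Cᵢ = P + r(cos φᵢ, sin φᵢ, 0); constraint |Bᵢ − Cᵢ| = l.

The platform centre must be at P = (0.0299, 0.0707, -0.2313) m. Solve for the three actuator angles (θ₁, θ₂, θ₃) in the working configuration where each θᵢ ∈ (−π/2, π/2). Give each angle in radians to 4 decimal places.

θ₁ = -0.1746, θ₂ = -0.3500, θ₃ = 0.6981

arm 1 (φ=0.0°): x'=0.0299, y'=0.0707
  A cos θ + B sin θ = C:  0.0901·cos θ + -0.2313·sin θ = 0.1289
  γ=atan2(-0.2313,0.0901)=-1.1993;  ψ=arccos(0.5194)=1.0247;  θ1=γ+ψ≈-0.1746
rotate P by −φ2: (0.0463, -0.0612, -0.2313)
  A cos θ + B sin θ = C:  0.0737·cos θ + -0.2313·sin θ = 0.1486
  √(A²+B²)=0.2428;  θ2 = -1.2622+0.9122 ≈ -0.3500
φ3=240.0° → target in arm frame (-0.0762, -0.0095)
  A cos θ + B sin θ = C:  0.1962·cos θ + -0.2313·sin θ = 0.0016
  θ3 = atan2(B,A) + arccos(C/0.3033) = 0.6981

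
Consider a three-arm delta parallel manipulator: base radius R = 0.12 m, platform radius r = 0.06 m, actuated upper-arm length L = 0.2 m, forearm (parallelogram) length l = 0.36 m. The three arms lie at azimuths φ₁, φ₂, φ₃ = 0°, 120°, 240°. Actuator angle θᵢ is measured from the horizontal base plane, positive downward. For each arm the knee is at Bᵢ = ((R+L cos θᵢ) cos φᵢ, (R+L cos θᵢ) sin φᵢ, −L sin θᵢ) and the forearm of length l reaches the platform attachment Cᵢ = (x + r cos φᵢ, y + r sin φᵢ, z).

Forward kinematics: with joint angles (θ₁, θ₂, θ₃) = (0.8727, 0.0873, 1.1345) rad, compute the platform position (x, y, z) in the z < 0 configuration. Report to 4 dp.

φ1=0.0°: virtual centre (0.1886, 0.0000, -0.1532), radius l
φ2=120.0°: virtual centre (-0.1296, 0.2245, -0.0174), radius l
φ3=240.0°: virtual centre (-0.0723, -0.1252, -0.1813), radius l
subtract pairs → two planes through P
linear system: -0.6363x+0.4490y = 0.0085−0.2716z; -0.5216x+-0.2503y = -0.0053−-0.0561z
det = 0.3935;  x = 0.0006+0.1087z,  y = 0.0198+-0.4507z
quadratic in z: (1.2149)z²+(0.2477)z+(-0.0704)=0, √Δ=0.6353 → z ∈ {-0.3634, 0.1595}; z = -0.3634 (taking z<0)
x = -0.0389, y = 0.1836

(-0.0389, 0.1836, -0.3634)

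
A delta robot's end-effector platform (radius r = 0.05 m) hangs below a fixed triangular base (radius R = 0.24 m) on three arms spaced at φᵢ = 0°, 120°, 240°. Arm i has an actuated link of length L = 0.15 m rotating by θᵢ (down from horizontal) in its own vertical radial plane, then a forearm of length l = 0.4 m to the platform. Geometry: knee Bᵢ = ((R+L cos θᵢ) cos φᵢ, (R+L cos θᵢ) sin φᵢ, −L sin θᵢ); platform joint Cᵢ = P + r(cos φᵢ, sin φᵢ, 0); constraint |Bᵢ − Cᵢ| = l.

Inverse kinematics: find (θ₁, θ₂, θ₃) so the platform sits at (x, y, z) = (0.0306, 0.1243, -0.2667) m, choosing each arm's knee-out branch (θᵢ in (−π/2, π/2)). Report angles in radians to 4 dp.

rotate P by −φ1: (0.0306, 0.1243, -0.2667)
  A=0.1594, B=-0.2667, C=(l²−L²−A²−y'²−z²)/(2L)=0.0850
  √(A²+B²)=0.3107;  θ1 = -1.0321+1.2936 ≈ 0.2615
arm 2 (φ=120.0°): x'=0.0923, y'=-0.0887
  A=0.0977, B=-0.2667, C=(l²−L²−A²−y'²−z²)/(2L)=0.1633
  √(A²+B²)=0.2840;  θ2 = -1.2198+0.9584 ≈ -0.2614
φ3=240.0° → target in arm frame (-0.1229, -0.0356)
  e−x'=0.3129;  (l²−L²−(e−x')²−y'²−z²)/2L = -0.1095
  θ3 = atan2(B,A) + arccos(C/0.4112) = 1.1345

θ₁ = 0.2615, θ₂ = -0.2614, θ₃ = 1.1345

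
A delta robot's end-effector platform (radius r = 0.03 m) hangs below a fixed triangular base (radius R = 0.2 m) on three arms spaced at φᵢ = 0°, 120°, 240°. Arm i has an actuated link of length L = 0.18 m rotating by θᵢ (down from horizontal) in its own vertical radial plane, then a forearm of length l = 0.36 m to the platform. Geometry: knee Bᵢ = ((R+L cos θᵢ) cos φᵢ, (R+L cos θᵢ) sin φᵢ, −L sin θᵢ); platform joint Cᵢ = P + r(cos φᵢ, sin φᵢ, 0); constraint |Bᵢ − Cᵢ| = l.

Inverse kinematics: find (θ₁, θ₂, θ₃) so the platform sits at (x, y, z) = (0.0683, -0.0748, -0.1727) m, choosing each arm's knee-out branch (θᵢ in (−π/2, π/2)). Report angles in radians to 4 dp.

θ₁ = -0.2614, θ₂ = 1.0471, θ₃ = 0.1743

rotate P by −φ1: (0.0683, -0.0748, -0.1727)
  e−x'=0.1017;  (l²−L²−(e−x')²−y'²−z²)/2L = 0.1429
  γ=atan2(-0.1727,0.1017)=-1.0386;  ψ=arccos(0.7129)=0.7772;  θ1=γ+ψ≈-0.2614
rotate P by −φ2: (-0.0989, -0.0217, -0.1727)
  A=0.2689, B=-0.1727, C=(l²−L²−A²−y'²−z²)/(2L)=-0.0151
  √(A²+B²)=0.3196;  θ2 = -0.5709+1.6179 ≈ 1.0471
φ3=240.0° → target in arm frame (0.0306, 0.0965)
  A=0.1394, B=-0.1727, C=(l²−L²−A²−y'²−z²)/(2L)=0.1073
  γ=atan2(-0.1727,0.1394)=-0.8918;  ψ=arccos(0.4835)=1.0661;  θ3=γ+ψ≈0.1743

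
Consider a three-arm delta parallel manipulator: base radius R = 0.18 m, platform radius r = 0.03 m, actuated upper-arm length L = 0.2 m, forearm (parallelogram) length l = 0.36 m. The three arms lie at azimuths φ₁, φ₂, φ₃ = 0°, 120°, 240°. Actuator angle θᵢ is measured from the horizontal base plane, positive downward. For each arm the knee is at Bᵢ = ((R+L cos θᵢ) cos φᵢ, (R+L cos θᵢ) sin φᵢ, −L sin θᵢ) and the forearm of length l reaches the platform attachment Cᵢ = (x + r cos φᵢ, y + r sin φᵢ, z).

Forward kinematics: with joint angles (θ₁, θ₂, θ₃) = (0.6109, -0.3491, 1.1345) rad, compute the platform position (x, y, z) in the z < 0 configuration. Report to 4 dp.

(-0.0045, 0.1374, -0.2117)

O1 = (0.3138·cos0.0°, 0.3138·sin0.0°, -0.1147) = (0.3138, 0.0000, -0.1147)
φ2=120.0°: virtual centre (-0.1690, 0.2927, 0.0684), radius l
φ3=240.0°: virtual centre (-0.1173, -0.2031, -0.1813), radius l
subtract pairs → two planes through P
plane₁₂: -0.9656x+0.5853y+0.3663z = 0.0072
det = 0.8969;  x = 0.0123+0.0790z,  y = 0.0326+-0.4954z
sphere 1 gives Az²+Bz+C=0 with A=1.2516, B=0.1495, C=-0.0244;  B²−4AC=0.1447;  roots -0.2117, 0.0922;  negative root z = -0.2117
x = -0.0045, y = 0.1374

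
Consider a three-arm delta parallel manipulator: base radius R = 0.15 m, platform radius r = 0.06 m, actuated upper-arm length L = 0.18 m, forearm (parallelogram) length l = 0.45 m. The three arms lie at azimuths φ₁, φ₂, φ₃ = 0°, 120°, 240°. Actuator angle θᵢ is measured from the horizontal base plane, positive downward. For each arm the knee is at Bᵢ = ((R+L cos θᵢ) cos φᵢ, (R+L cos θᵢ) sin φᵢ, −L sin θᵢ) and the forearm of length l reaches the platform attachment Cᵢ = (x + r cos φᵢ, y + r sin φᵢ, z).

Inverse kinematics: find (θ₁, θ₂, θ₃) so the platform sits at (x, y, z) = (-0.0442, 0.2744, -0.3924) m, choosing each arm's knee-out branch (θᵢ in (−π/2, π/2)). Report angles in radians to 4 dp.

θ₁ = 0.8728, θ₂ = -0.2617, θ₃ = 1.3093

φ1=0.0° → target in arm frame (-0.0442, 0.2744)
  e−x'=0.1342;  (l²−L²−(e−x')²−y'²−z²)/2L = -0.2144
  γ=atan2(-0.3924,0.1342)=-1.2413;  ψ=arccos(-0.5170)=2.1141;  θ1=γ+ψ≈0.8728
arm 2 (φ=120.0°): x'=0.2597, y'=-0.0989
  A cos θ + B sin θ = C:  -0.1697·cos θ + -0.3924·sin θ = -0.0624
  θ2 = atan2(B,A) + arccos(C/0.4275) = -0.2617
rotate P by −φ3: (-0.2155, -0.1755, -0.3924)
  e−x'=0.3055;  (l²−L²−(e−x')²−y'²−z²)/2L = -0.3001
  γ=atan2(-0.3924,0.3055)=-0.9092;  ψ=arccos(-0.6034)=2.2185;  θ3=γ+ψ≈1.3093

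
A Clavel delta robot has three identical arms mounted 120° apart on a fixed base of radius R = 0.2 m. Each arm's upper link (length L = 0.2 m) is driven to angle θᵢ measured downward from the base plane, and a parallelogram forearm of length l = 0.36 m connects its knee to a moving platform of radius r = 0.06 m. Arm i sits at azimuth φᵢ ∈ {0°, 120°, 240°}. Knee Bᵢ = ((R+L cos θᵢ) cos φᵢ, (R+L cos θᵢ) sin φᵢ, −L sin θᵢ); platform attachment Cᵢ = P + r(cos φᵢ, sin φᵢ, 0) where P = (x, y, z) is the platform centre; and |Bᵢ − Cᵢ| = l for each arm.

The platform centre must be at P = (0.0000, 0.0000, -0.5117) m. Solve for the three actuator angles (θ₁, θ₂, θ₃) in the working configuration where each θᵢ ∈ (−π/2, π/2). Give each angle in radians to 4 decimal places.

θ₁ = 1.3962, θ₂ = 1.3962, θ₃ = 1.3962

rotate P by −φ1: (0.0000, 0.0000, -0.5117)
  A cos θ + B sin θ = C:  0.1400·cos θ + -0.5117·sin θ = -0.4796
  θ1 = atan2(B,A) + arccos(C/0.5305) = 1.3962
φ2=120.0° → target in arm frame (0.0000, 0.0000)
  A cos θ + B sin θ = C:  0.1400·cos θ + -0.5117·sin θ = -0.4796
  γ=atan2(-0.5117,0.1400)=-1.3037;  ψ=arccos(-0.9040)=2.6999;  θ2=γ+ψ≈1.3962
φ3=240.0° → target in arm frame (0.0000, 0.0000)
  A cos θ + B sin θ = C:  0.1400·cos θ + -0.5117·sin θ = -0.4796
  √(A²+B²)=0.5305;  θ3 = -1.3037+2.6999 ≈ 1.3962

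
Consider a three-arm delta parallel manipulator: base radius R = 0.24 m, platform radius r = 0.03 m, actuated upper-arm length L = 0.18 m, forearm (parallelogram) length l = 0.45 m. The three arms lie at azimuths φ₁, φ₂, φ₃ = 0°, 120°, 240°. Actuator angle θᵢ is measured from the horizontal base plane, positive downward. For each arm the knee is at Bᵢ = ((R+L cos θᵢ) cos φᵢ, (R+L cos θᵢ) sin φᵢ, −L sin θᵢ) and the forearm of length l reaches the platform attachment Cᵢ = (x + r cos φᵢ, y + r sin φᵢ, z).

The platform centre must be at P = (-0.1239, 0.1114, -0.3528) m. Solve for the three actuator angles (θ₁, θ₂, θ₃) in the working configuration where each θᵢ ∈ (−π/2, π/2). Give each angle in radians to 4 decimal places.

θ₁ = 1.2219, θ₂ = -0.1743, θ₃ = 0.8728

arm 1 (φ=0.0°): x'=-0.1239, y'=0.1114
  e−x'=0.3339;  (l²−L²−(e−x')²−y'²−z²)/2L = -0.2174
  θ1 = atan2(B,A) + arccos(C/0.4858) = 1.2219
arm 2 (φ=120.0°): x'=0.1584, y'=0.0516
  A cos θ + B sin θ = C:  0.0516·cos θ + -0.3528·sin θ = 0.1120
  γ=atan2(-0.3528,0.0516)=-1.4256;  ψ=arccos(0.3140)=1.2514;  θ2=γ+ψ≈-0.1743
arm 3 (φ=240.0°): x'=-0.0345, y'=-0.1630
  A cos θ + B sin θ = C:  0.2445·cos θ + -0.3528·sin θ = -0.1131
  θ3 = atan2(B,A) + arccos(C/0.4293) = 0.8728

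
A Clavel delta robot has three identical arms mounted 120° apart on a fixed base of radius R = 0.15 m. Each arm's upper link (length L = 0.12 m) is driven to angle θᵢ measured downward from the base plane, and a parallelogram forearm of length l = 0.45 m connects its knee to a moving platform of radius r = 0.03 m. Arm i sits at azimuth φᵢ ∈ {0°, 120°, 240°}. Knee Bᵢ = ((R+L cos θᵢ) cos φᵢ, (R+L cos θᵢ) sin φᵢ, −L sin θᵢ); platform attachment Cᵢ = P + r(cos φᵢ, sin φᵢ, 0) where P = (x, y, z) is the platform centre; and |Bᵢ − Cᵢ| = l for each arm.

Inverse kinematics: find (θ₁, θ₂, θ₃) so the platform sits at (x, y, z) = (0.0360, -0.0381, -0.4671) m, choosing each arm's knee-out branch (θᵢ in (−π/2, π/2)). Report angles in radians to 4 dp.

arm 1 (φ=0.0°): x'=0.0360, y'=-0.0381
  A cos θ + B sin θ = C:  0.0840·cos θ + -0.4671·sin θ = -0.1608
  θ1 = atan2(B,A) + arccos(C/0.4746) = 0.5236
arm 2 (φ=120.0°): x'=-0.0510, y'=-0.0121
  e−x'=0.1710;  (l²−L²−(e−x')²−y'²−z²)/2L = -0.2478
  θ2 = atan2(B,A) + arccos(C/0.4974) = 0.8724
rotate P by −φ3: (0.0150, 0.0502, -0.4671)
  e−x'=0.1050;  (l²−L²−(e−x')²−y'²−z²)/2L = -0.1818
  θ3 = atan2(B,A) + arccos(C/0.4788) = 0.6106

θ₁ = 0.5236, θ₂ = 0.8724, θ₃ = 0.6106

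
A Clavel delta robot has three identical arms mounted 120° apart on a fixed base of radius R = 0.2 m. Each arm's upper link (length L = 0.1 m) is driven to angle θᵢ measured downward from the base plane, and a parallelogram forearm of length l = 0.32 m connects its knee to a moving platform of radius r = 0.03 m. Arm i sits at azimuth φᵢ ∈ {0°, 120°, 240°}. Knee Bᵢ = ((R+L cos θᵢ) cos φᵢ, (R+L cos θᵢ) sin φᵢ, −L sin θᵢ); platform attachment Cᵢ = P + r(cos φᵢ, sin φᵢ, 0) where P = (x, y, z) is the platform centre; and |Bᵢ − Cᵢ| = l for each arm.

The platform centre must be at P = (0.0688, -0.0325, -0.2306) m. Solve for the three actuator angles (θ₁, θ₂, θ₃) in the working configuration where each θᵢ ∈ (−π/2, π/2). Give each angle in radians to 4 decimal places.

arm 1 (φ=0.0°): x'=0.0688, y'=-0.0325
  A cos θ + B sin θ = C:  0.1012·cos θ + -0.2306·sin θ = 0.1396
  θ1 = atan2(B,A) + arccos(C/0.2518) = -0.1742
arm 2 (φ=120.0°): x'=-0.0625, y'=-0.0433
  A cos θ + B sin θ = C:  0.2325·cos θ + -0.2306·sin θ = -0.0837
  √(A²+B²)=0.3275;  θ2 = -0.7812+1.8291 ≈ 1.0479
rotate P by −φ3: (-0.0063, 0.0758, -0.2306)
  A cos θ + B sin θ = C:  0.1763·cos θ + -0.2306·sin θ = 0.0120
  θ3 = atan2(B,A) + arccos(C/0.2902) = 0.6111

θ₁ = -0.1742, θ₂ = 1.0479, θ₃ = 0.6111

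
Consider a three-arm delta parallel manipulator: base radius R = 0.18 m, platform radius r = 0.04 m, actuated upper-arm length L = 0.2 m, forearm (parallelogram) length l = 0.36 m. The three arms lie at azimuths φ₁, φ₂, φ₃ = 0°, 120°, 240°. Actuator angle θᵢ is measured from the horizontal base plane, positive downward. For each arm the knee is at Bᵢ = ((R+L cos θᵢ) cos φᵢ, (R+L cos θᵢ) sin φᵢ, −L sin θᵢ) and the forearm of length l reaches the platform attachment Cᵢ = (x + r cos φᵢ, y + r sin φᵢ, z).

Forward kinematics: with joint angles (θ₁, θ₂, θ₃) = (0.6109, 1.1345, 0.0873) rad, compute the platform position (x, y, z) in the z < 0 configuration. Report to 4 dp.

S1 = (0.3038·cos0.0°, 0.3038·sin0.0°, -0.1147) = (0.3038, 0.0000, -0.1147)
arm 2 at φ=120.0°: ρ2 = 0.2245;  S2 = (-0.1123, 0.1944, -0.1813)
arm 3 at φ=240.0°: ρ3 = 0.3392;  S3 = (-0.1696, -0.2938, -0.0174)
eliminate P² terms by subtracting sphere 1 from 2 and 3
plane₁₂: -0.8322x+0.3889y+-0.1331z = -0.0222
det = 0.8572;  x = 0.0107+-0.0030z,  y = -0.0342+0.3359z
quadratic in z: (1.1128)z²+(0.2082)z+(-0.0294)=0, √Δ=0.4172 → z ∈ {-0.2810, 0.0939}; z = -0.2810 (taking z<0)
x = 0.0116, y = -0.1285

(0.0116, -0.1285, -0.2810)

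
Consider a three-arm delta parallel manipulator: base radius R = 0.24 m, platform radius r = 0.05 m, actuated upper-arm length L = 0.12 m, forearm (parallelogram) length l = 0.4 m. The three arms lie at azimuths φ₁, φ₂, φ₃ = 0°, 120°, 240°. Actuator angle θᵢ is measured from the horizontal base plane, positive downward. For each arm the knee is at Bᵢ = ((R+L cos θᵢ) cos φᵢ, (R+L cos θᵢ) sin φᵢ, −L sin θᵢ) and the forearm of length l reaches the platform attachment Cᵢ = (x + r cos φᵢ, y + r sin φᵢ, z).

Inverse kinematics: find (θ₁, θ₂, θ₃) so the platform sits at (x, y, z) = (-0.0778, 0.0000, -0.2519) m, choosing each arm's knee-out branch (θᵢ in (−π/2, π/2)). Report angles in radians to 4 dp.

θ₁ = 0.6975, θ₂ = -0.3495, θ₃ = -0.3495

φ1=0.0° → target in arm frame (-0.0778, 0.0000)
  A cos θ + B sin θ = C:  0.2678·cos θ + -0.2519·sin θ = 0.0435
  θ1 = atan2(B,A) + arccos(C/0.3677) = 0.6975
φ2=120.0° → target in arm frame (0.0389, 0.0674)
  A=0.1511, B=-0.2519, C=(l²−L²−A²−y'²−z²)/(2L)=0.2282
  θ2 = atan2(B,A) + arccos(C/0.2937) = -0.3495
φ3=240.0° → target in arm frame (0.0389, -0.0674)
  A cos θ + B sin θ = C:  0.1511·cos θ + -0.2519·sin θ = 0.2282
  √(A²+B²)=0.2937;  θ3 = -1.0305+0.6809 ≈ -0.3495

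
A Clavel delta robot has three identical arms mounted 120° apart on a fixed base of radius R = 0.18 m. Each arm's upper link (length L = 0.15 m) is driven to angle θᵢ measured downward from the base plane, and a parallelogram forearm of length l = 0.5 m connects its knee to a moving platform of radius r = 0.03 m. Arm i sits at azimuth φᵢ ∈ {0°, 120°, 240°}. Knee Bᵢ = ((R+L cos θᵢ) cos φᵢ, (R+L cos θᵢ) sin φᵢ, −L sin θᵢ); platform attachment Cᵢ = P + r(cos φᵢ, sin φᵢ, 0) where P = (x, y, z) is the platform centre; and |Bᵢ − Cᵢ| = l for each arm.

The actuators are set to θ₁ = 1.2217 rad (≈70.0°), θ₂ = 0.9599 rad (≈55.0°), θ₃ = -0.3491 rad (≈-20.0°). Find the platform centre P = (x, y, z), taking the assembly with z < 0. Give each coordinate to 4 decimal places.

(-0.1552, -0.1778, -0.4431)

S1 = (0.2013·cos0.0°, 0.2013·sin0.0°, -0.1410) = (0.2013, 0.0000, -0.1410)
S2 = (0.2360·cos120.0°, 0.2360·sin120.0°, -0.1229) = (-0.1180, 0.2044, -0.1229)
φ3=240.0°: virtual centre (-0.1455, -0.2520, 0.0513), radius l
eliminate P² terms by subtracting sphere 1 from 2 and 3
linear system: -0.6387x+0.4088y = 0.0104−0.0362z; -0.6936x+-0.5039y = 0.0269−0.3845z
det = 0.6054;  x = -0.0268+0.2898z,  y = -0.0164+0.3642z
sphere 1 gives Az²+Bz+C=0 with A=1.2166, B=0.1377, C=-0.1778;  B²−4AC=0.8843;  roots -0.4431, 0.3299;  negative root z = -0.4431
x = -0.1552, y = -0.1778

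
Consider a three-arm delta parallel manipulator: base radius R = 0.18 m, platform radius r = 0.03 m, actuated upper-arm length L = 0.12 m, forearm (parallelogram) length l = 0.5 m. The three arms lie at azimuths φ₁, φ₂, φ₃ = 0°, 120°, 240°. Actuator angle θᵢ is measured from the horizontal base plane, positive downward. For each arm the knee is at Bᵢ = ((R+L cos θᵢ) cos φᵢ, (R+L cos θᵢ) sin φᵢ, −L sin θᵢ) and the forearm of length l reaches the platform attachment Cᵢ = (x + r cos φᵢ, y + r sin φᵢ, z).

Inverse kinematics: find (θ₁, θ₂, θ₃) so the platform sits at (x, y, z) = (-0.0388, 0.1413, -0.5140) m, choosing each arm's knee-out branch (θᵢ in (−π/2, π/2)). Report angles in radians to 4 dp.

arm 1 (φ=0.0°): x'=-0.0388, y'=0.1413
  A cos θ + B sin θ = C:  0.1888·cos θ + -0.5140·sin θ = -0.3509
  γ=atan2(-0.5140,0.1888)=-1.2188;  ψ=arccos(-0.6408)=2.2663;  θ1=γ+ψ≈1.0475
arm 2 (φ=120.0°): x'=0.1418, y'=-0.0370
  A=0.0082, B=-0.5140, C=(l²−L²−A²−y'²−z²)/(2L)=-0.1252
  γ=atan2(-0.5140,0.0082)=-1.5548;  ψ=arccos(-0.2435)=1.8167;  θ2=γ+ψ≈0.2619
arm 3 (φ=240.0°): x'=-0.1030, y'=-0.1043
  e−x'=0.2530;  (l²−L²−(e−x')²−y'²−z²)/2L = -0.4311
  γ=atan2(-0.5140,0.2530)=-1.1134;  ψ=arccos(-0.7525)=2.4226;  θ3=γ+ψ≈1.3092

θ₁ = 1.0475, θ₂ = 0.2619, θ₃ = 1.3092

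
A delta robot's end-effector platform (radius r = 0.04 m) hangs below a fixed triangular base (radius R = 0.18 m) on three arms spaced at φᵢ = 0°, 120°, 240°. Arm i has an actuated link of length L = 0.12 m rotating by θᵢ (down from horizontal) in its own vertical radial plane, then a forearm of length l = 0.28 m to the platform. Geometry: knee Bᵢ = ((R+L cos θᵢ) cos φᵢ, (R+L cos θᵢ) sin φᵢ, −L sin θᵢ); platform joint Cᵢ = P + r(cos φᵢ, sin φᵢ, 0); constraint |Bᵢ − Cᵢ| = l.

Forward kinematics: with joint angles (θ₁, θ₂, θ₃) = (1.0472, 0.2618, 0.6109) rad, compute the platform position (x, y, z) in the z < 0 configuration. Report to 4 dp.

(-0.0558, 0.0236, -0.2154)

arm 1 at φ=0.0°: ρ1 = 0.2000;  centre 1 = (0.2000, 0.0000, -0.1039)
arm 2 at φ=120.0°: ρ2 = 0.2559;  centre 2 = (-0.1280, 0.2216, -0.0311)
φ3=240.0°: virtual centre (-0.1191, -0.2064, -0.0688), radius l
|centre ₂|²−|centre ₁|² = 0.0157;  |centre ₃|²−|centre ₁|² = 0.0107
[-0.6559 0.4433 0.1457]·P = 0.0157;  [-0.6383 -0.4127 0.0702]·P = 0.0107
det = 0.5536;  x = -0.0203+0.1648z,  y = 0.0053+-0.0849z
sphere 1 gives Az²+Bz+C=0 with A=1.0344, B=0.1343, C=-0.0191;  B²−4AC=0.0969;  roots -0.2154, 0.0855;  negative root z = -0.2154
x = -0.0558, y = 0.0236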